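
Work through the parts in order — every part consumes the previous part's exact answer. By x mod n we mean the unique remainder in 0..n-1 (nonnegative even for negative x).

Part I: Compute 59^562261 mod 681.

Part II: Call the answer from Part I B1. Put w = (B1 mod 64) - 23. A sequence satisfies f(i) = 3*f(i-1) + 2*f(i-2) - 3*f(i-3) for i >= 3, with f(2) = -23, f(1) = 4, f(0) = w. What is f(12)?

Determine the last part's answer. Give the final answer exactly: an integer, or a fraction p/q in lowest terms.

-9508510

Part I: squarings mod 681: 59^1=59, 59^2=76, 59^4=328, 59^8=667, 59^16=196, 59^32=280, 59^64=85, 59^128=415, 59^256=613, 59^512=538, 59^1024=19, 59^2048=361, 59^4096=250, 59^8192=529, 59^16384=631, 59^32768=457, 59^65536=463, 59^131072=535, 59^262144=205, 59^524288=484; 59^562261 = 59^1 * 59^4 * 59^16 * 59^64 * 59^1024 * 59^4096 * 59^32768 * 59^524288 = 575 (mod 681); answer 575
Part II: B1 = 575; w = 40; f(3) = 3*(-23) + 2*(4) - 3*(40) = -181; iterating: f(3)=-181, f(4)=-601, f(5)=-2096, f(6)=-6947, f(7)=-23230, f(8)=-77296, f(9)=-257507, f(10)=-857423, f(11)=-2855395, f(12)=-9508510; answer -9508510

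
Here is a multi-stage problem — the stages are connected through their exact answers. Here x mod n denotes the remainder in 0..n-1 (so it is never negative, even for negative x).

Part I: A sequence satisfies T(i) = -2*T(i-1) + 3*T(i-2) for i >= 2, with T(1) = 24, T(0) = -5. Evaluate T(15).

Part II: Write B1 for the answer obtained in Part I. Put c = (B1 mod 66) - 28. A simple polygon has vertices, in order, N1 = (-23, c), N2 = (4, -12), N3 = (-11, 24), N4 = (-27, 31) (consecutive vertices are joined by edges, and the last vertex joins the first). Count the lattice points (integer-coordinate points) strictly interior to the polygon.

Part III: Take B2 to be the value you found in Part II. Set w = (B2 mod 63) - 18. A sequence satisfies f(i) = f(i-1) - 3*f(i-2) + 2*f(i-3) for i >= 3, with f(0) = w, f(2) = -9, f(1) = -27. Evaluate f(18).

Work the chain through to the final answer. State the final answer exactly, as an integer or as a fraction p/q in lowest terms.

-105450

Part I: T(2) = -2*(24) + 3*(-5) = -63; iterating: T(2)=-63, T(3)=198, T(4)=-585, T(5)=1764, T(6)=-5283, T(7)=15858, T(8)=-47565, T(9)=142704, T(10)=-428103, T(11)=1284318, T(12)=-3852945, T(13)=11558844, T(14)=-34676523, T(15)=104029578; answer 104029578
Part II: B1 = 104029578; c = 20; cross terms: (-23*-12 - 4*20)=196, (4*24 - -11*-12)=-36, (-11*31 - -27*24)=307, (-27*20 - -23*31)=173; twice the area = |640| = 640; area = 320; boundary points = 1 + 3 + 1 + 1 = 6; strictly interior points = area - boundary/2 + 1 = 318; answer 318
Part III: B2 = 318; w = -15; f(3) = 1*(-9) - 3*(-27) + 2*(-15) = 42; iterating: f(3)=42, f(4)=15, f(5)=-129, f(6)=-90, f(7)=327, f(8)=339, f(9)=-822, f(10)=-1185, f(11)=1959, f(12)=3870, f(13)=-4377, f(14)=-12069, f(15)=8802, f(16)=36255, f(17)=-14289, f(18)=-105450; answer -105450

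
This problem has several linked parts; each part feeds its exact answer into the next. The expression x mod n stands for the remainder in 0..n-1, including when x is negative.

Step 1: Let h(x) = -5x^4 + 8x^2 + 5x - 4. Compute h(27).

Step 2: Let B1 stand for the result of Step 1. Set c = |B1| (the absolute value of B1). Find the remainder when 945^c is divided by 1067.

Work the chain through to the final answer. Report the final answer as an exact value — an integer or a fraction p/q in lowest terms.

Step 1: -5*(27)^4 + 8*(27)^2 + 5*(27)^1 - 4 = (-2657205) + (5832) + (135) + (-4) = -2651242; answer -2651242
Step 2: B1 = -2651242; c = 2651242; squarings mod 1067: 945^1=945, 945^2=1013, 945^4=782, 945^8=133, 945^16=617, 945^32=837, 945^64=617, 945^128=837, 945^256=617, 945^512=837, 945^1024=617, 945^2048=837, 945^4096=617, 945^8192=837, 945^16384=617, 945^32768=837, 945^65536=617, 945^131072=837, 945^262144=617, 945^524288=837, 945^1048576=617, 945^2097152=837; 945^2651242 = 945^2 * 945^8 * 945^32 * 945^64 * 945^1024 * 945^4096 * 945^8192 * 945^16384 * 945^524288 * 945^2097152 = 287 (mod 1067); answer 287

287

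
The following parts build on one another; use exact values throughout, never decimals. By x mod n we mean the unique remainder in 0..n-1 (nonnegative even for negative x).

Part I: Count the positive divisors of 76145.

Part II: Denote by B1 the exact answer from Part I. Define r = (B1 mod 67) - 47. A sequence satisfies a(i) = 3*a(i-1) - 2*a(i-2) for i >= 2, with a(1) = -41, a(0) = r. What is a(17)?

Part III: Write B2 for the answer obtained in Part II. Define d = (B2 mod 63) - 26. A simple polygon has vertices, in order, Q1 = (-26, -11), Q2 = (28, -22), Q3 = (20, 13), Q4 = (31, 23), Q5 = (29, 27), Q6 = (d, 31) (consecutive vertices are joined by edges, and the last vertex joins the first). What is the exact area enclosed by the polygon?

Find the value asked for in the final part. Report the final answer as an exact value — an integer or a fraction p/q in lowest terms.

1827

Part I: 76145 = 5 * 97 * 157; number of divisors = (1+1) * (1+1) * (1+1) = 8; answer 8
Part II: B1 = 8; r = -39; a(2) = 3*(-41) - 2*(-39) = -45; iterating: a(2)=-45, a(3)=-53, a(4)=-69, a(5)=-101, a(6)=-165, a(7)=-293, a(8)=-549, a(9)=-1061, a(10)=-2085, a(11)=-4133, a(12)=-8229, a(13)=-16421, a(14)=-32805, a(15)=-65573, a(16)=-131109, a(17)=-262181; answer -262181
Part III: B2 = -262181; d = -1; cross terms: (-26*-22 - 28*-11)=880, (28*13 - 20*-22)=804, (20*23 - 31*13)=57, (31*27 - 29*23)=170, (29*31 - -1*27)=926, (-1*-11 - -26*31)=817; twice the area = |3654| = 3654; area = 1827; answer 1827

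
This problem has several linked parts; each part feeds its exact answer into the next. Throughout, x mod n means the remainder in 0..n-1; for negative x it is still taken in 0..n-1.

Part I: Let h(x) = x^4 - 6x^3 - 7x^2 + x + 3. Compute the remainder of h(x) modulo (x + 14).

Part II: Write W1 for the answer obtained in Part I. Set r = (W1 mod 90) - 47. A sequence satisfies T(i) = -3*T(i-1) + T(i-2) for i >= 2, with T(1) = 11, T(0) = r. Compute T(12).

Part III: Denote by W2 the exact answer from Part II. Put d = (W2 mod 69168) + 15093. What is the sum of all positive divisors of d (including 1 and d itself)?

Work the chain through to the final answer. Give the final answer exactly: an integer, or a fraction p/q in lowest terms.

34008

Part I: remainder = value at the root: 1*(-14)^4 - 6*(-14)^3 - 7*(-14)^2 + 1*(-14)^1 + 3 = (38416) + (16464) + (-1372) + (-14) + (3) = 53497; answer 53497
Part II: W1 = 53497; r = -10; T(2) = -3*(11) + 1*(-10) = -43; iterating: T(2)=-43, T(3)=140, T(4)=-463, T(5)=1529, T(6)=-5050, T(7)=16679, T(8)=-55087, T(9)=181940, T(10)=-600907, T(11)=1984661, T(12)=-6554890; answer -6554890
Part III: W2 = -6554890; d = 31163; 31163 = 11 * 2833; sigma = (1 + 11) * (1 + 2833) = 12 * 2834 = 34008; answer 34008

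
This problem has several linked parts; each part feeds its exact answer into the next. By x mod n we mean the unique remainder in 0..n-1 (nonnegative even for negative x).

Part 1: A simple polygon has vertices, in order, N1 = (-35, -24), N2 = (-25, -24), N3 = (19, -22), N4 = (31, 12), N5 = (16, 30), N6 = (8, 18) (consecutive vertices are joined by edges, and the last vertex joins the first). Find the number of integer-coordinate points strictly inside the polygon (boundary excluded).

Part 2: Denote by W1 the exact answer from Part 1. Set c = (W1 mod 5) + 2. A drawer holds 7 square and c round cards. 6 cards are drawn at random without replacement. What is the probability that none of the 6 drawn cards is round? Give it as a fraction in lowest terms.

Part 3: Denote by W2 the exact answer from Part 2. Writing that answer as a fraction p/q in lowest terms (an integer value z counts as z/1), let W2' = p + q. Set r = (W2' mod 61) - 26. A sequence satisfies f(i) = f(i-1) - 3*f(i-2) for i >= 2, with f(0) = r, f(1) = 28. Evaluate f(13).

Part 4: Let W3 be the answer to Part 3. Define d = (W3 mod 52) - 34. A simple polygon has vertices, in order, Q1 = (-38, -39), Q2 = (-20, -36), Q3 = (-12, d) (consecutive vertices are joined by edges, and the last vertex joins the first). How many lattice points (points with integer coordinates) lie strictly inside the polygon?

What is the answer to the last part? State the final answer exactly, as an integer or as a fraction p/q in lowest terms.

Part 1: cross terms: (-35*-24 - -25*-24)=240, (-25*-22 - 19*-24)=1006, (19*12 - 31*-22)=910, (31*30 - 16*12)=738, (16*18 - 8*30)=48, (8*-24 - -35*18)=438; twice the area = |3380| = 3380; area = 1690; boundary points = 10 + 2 + 2 + 3 + 4 + 1 = 22; strictly interior points = area - boundary/2 + 1 = 1680; answer 1680
Part 2: W1 = 1680; c = 2; total draws C(9,6) = 84; favorable C(7,6) = 7; P = 1/12; answer 1/12
Part 3: W2 = 1/12; threaded value p + q = 13; r = -13; f(2) = 1*(28) - 3*(-13) = 67; iterating: f(2)=67, f(3)=-17, f(4)=-218, f(5)=-167, f(6)=487, f(7)=988, f(8)=-473, f(9)=-3437, f(10)=-2018, f(11)=8293, f(12)=14347, f(13)=-10532; answer -10532
Part 4: W3 = -10532; d = -10; cross terms: (-38*-36 - -20*-39)=588, (-20*-10 - -12*-36)=-232, (-12*-39 - -38*-10)=88; twice the area = |444| = 444; area = 222; boundary points = 3 + 2 + 1 = 6; strictly interior points = area - boundary/2 + 1 = 220; answer 220

220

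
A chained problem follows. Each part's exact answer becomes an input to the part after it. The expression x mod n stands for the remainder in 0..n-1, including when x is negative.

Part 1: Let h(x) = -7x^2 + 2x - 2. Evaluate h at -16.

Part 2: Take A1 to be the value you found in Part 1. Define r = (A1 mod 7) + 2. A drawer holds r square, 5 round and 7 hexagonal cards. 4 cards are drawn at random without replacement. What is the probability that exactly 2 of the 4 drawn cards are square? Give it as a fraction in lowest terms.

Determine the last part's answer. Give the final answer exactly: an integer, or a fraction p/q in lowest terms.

Part 1: -7*(-16)^2 + 2*(-16)^1 - 2 = (-1792) + (-32) + (-2) = -1826; answer -1826
Part 2: A1 = -1826; r = 3; total draws C(15,4) = 1365; favorable C(3,2)*C(12,2) = 198; P = 66/455; answer 66/455

66/455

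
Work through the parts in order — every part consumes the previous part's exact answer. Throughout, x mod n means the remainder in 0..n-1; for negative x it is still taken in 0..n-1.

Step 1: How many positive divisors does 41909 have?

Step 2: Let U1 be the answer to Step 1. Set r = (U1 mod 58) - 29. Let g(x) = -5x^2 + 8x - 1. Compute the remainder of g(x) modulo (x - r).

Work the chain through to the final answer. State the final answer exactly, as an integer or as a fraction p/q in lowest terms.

-3326

Step 1: 41909 = 7 * 5987; number of divisors = (1+1) * (1+1) = 4; answer 4
Step 2: U1 = 4; r = -25; remainder = value at the root: -5*(-25)^2 + 8*(-25)^1 - 1 = (-3125) + (-200) + (-1) = -3326; answer -3326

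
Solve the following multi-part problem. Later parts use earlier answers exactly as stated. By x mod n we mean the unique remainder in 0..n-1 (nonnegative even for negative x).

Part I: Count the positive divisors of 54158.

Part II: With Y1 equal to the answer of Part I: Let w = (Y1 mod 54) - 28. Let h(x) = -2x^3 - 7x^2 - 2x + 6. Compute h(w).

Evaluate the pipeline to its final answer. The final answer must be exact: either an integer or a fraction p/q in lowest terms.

13246

Part I: 54158 = 2 * 13 * 2083; number of divisors = (1+1) * (1+1) * (1+1) = 8; answer 8
Part II: Y1 = 8; w = -20; -2*(-20)^3 - 7*(-20)^2 - 2*(-20)^1 + 6 = (16000) + (-2800) + (40) + (6) = 13246; answer 13246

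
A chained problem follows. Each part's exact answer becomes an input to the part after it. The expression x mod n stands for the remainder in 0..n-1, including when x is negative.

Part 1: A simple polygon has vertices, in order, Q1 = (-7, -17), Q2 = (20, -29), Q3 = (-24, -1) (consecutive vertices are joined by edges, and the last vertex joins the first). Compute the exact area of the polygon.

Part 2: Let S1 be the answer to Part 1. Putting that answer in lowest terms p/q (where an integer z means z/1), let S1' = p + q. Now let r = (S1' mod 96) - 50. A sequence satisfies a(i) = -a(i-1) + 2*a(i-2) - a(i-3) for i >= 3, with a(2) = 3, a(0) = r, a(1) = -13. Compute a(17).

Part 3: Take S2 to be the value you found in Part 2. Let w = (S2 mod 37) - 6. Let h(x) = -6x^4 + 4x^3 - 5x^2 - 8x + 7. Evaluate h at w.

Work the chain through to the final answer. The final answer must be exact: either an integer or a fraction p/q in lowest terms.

Part 1: cross terms: (-7*-29 - 20*-17)=543, (20*-1 - -24*-29)=-716, (-24*-17 - -7*-1)=401; twice the area = |228| = 228; area = 114; answer 114
Part 2: S1 = 114; threaded value p + q = 115; r = -31; a(3) = -1*(3) + 2*(-13) - 1*(-31) = 2; iterating: a(3)=2, a(4)=17, a(5)=-16, a(6)=48, a(7)=-97, a(8)=209, a(9)=-451, a(10)=966, a(11)=-2077, a(12)=4460, a(13)=-9580, a(14)=20577, a(15)=-44197, a(16)=94931, a(17)=-203902; answer -203902
Part 3: S2 = -203902; w = -1; -6*(-1)^4 + 4*(-1)^3 - 5*(-1)^2 - 8*(-1)^1 + 7 = (-6) + (-4) + (-5) + (8) + (7) = 0; answer 0

0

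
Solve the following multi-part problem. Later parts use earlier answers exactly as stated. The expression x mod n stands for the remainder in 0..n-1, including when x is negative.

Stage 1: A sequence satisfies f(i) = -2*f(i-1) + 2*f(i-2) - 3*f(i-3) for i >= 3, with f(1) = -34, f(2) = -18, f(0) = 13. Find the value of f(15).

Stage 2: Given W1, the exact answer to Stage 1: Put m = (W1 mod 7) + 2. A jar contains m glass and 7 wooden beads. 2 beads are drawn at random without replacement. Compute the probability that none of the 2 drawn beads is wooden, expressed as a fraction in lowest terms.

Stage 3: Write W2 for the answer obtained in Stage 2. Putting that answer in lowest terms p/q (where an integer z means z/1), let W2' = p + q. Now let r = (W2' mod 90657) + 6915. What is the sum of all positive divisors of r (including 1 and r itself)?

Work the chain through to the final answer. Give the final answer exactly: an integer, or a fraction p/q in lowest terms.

10404

Stage 1: f(3) = -2*(-18) + 2*(-34) - 3*(13) = -71; iterating: f(3)=-71, f(4)=208, f(5)=-504, f(6)=1637, f(7)=-4906, f(8)=14598, f(9)=-43919, f(10)=131752, f(11)=-395136, f(12)=1185533, f(13)=-3556594, f(14)=10669662, f(15)=-32009111; answer -32009111
Stage 2: W1 = -32009111; m = 8; total draws C(15,2) = 105; favorable C(8,2) = 28; P = 4/15; answer 4/15
Stage 3: W2 = 4/15; threaded value p + q = 19; r = 6934; 6934 = 2 * 3467; sigma = (1 + 2) * (1 + 3467) = 3 * 3468 = 10404; answer 10404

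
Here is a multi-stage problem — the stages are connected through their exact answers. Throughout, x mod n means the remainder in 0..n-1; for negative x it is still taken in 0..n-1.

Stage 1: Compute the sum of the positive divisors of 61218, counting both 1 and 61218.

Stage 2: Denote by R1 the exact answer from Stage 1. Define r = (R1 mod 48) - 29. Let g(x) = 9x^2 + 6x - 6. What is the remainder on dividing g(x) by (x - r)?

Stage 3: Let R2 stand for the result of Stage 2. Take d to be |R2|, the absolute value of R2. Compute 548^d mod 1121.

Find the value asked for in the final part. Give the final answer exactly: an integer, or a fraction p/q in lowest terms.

Stage 1: 61218 = 2 * 3^2 * 19 * 179; sigma = (1 + 2) * (1 + 3 + 9) * (1 + 19) * (1 + 179) = 3 * 13 * 20 * 180 = 140400; answer 140400
Stage 2: R1 = 140400; r = -29; remainder = value at the root: 9*(-29)^2 + 6*(-29)^1 - 6 = (7569) + (-174) + (-6) = 7389; answer 7389
Stage 3: R2 = 7389; d = 7389; squarings mod 1121: 548^1=548, 548^2=997, 548^4=803, 548^8=234, 548^16=948, 548^32=783, 548^64=1023, 548^128=636, 548^256=936, 548^512=595, 548^1024=910, 548^2048=802, 548^4096=871; 548^7389 = 548^1 * 548^4 * 548^8 * 548^16 * 548^64 * 548^128 * 548^1024 * 548^2048 * 548^4096 = 1065 (mod 1121); answer 1065

1065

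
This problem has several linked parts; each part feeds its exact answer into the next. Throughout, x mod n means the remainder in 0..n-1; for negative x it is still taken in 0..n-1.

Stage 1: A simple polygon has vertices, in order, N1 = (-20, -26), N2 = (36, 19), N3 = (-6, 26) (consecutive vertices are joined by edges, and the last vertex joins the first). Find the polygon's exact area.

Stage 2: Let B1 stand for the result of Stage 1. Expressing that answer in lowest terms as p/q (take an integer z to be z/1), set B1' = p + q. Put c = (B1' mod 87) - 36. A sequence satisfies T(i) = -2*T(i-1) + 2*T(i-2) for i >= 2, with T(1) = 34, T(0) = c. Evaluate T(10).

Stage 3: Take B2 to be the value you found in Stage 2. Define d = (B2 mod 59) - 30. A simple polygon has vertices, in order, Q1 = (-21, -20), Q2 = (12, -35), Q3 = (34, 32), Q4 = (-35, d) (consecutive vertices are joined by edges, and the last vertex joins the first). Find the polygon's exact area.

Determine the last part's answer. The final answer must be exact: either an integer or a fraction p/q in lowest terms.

1882

Stage 1: cross terms: (-20*19 - 36*-26)=556, (36*26 - -6*19)=1050, (-6*-26 - -20*26)=676; twice the area = |2282| = 2282; area = 1141; answer 1141
Stage 2: B1 = 1141; threaded value p + q = 1142; c = -25; T(2) = -2*(34) + 2*(-25) = -118; iterating: T(2)=-118, T(3)=304, T(4)=-844, T(5)=2296, T(6)=-6280, T(7)=17152, T(8)=-46864, T(9)=128032, T(10)=-349792; answer -349792
Stage 3: B2 = -349792; d = -11; cross terms: (-21*-35 - 12*-20)=975, (12*32 - 34*-35)=1574, (34*-11 - -35*32)=746, (-35*-20 - -21*-11)=469; twice the area = |3764| = 3764; area = 1882; answer 1882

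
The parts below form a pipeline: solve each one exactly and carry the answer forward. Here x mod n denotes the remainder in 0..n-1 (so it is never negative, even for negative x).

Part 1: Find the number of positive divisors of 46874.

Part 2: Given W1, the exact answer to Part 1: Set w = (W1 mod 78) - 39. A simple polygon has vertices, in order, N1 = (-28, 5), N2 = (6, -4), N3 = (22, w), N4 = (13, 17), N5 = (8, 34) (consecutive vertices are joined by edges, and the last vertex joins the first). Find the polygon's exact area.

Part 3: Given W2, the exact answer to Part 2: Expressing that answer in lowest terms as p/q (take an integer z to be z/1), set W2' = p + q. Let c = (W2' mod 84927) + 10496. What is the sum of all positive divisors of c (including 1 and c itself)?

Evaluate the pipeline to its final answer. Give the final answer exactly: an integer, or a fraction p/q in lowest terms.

Part 1: 46874 = 2 * 23 * 1019; number of divisors = (1+1) * (1+1) * (1+1) = 8; answer 8
Part 2: W1 = 8; w = -31; cross terms: (-28*-4 - 6*5)=82, (6*-31 - 22*-4)=-98, (22*17 - 13*-31)=777, (13*34 - 8*17)=306, (8*5 - -28*34)=992; twice the area = |2059| = 2059; area = 2059/2; answer 2059/2
Part 3: W2 = 2059/2; threaded value p + q = 2061; c = 12557; 12557 = 29 * 433; sigma = (1 + 29) * (1 + 433) = 30 * 434 = 13020; answer 13020

13020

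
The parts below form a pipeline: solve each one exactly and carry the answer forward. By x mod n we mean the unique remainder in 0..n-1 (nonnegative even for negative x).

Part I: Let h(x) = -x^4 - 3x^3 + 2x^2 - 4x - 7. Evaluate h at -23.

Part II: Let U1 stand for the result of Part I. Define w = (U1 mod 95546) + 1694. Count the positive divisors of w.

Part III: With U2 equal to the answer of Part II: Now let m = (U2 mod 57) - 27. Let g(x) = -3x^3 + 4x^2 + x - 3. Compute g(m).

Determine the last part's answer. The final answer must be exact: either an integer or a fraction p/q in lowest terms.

Part I: -1*(-23)^4 - 3*(-23)^3 + 2*(-23)^2 - 4*(-23)^1 - 7 = (-279841) + (36501) + (1058) + (92) + (-7) = -242197; answer -242197
Part II: U1 = -242197; w = 46135; 46135 = 5 * 9227; number of divisors = (1+1) * (1+1) = 4; answer 4
Part III: U2 = 4; m = -23; -3*(-23)^3 + 4*(-23)^2 + 1*(-23)^1 - 3 = (36501) + (2116) + (-23) + (-3) = 38591; answer 38591

38591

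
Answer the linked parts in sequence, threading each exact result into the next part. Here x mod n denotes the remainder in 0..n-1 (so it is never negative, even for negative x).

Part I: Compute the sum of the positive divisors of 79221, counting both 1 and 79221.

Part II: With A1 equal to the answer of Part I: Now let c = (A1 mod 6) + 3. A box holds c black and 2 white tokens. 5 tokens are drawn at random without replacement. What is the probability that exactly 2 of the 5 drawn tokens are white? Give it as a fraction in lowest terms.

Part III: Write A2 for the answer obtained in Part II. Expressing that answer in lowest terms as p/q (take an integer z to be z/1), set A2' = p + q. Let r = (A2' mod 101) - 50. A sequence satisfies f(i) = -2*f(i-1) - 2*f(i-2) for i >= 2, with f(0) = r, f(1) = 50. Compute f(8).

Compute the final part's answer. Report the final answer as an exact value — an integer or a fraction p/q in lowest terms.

Part I: 79221 = 3 * 26407; sigma = (1 + 3) * (1 + 26407) = 4 * 26408 = 105632; answer 105632
Part II: A1 = 105632; c = 5; total draws C(7,5) = 21; favorable C(2,2)*C(5,3) = 10; P = 10/21; answer 10/21
Part III: A2 = 10/21; threaded value p + q = 31; r = -19; f(2) = -2*(50) - 2*(-19) = -62; iterating: f(2)=-62, f(3)=24, f(4)=76, f(5)=-200, f(6)=248, f(7)=-96, f(8)=-304; answer -304

-304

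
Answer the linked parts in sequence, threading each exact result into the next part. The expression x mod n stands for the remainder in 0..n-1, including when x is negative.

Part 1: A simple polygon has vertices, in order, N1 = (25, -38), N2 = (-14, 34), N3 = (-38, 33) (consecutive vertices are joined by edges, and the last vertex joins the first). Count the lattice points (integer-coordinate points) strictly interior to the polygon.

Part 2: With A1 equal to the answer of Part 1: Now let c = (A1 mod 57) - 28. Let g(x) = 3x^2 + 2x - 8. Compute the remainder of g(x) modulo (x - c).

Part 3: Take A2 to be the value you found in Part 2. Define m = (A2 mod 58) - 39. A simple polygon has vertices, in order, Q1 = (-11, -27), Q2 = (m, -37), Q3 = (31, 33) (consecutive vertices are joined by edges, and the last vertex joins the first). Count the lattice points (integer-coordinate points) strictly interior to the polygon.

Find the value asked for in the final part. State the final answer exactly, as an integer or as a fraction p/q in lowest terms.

897

Part 1: cross terms: (25*34 - -14*-38)=318, (-14*33 - -38*34)=830, (-38*-38 - 25*33)=619; twice the area = |1767| = 1767; area = 1767/2; boundary points = 3 + 1 + 1 = 5; strictly interior points = area - boundary/2 + 1 = 882; answer 882
Part 2: A1 = 882; c = -1; remainder = value at the root: 3*(-1)^2 + 2*(-1)^1 - 8 = (3) + (-2) + (-8) = -7; answer -7
Part 3: A2 = -7; m = 12; cross terms: (-11*-37 - 12*-27)=731, (12*33 - 31*-37)=1543, (31*-27 - -11*33)=-474; twice the area = |1800| = 1800; area = 900; boundary points = 1 + 1 + 6 = 8; strictly interior points = area - boundary/2 + 1 = 897; answer 897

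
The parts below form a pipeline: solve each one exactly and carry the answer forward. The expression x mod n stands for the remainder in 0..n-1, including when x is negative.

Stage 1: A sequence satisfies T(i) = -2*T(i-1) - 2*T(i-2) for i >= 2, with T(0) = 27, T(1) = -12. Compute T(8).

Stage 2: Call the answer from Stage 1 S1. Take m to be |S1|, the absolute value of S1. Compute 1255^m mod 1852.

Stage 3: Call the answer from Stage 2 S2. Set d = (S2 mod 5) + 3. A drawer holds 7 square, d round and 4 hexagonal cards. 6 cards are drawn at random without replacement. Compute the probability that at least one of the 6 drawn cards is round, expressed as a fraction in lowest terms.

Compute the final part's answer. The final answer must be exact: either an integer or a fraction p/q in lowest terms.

11/13

Stage 1: T(2) = -2*(-12) - 2*(27) = -30; iterating: T(2)=-30, T(3)=84, T(4)=-108, T(5)=48, T(6)=120, T(7)=-336, T(8)=432; answer 432
Stage 2: S1 = 432; m = 432; squarings mod 1852: 1255^1=1255, 1255^2=825, 1255^4=941, 1255^8=225, 1255^16=621, 1255^32=425, 1255^64=981, 1255^128=1173, 1255^256=1745; 1255^432 = 1255^16 * 1255^32 * 1255^128 * 1255^256 = 1745 (mod 1852); answer 1745
Stage 3: S2 = 1745; d = 3; total draws C(14,6) = 3003; complement C(11,6) = 462; favorable 3003 - 462 = 2541; P = 11/13; answer 11/13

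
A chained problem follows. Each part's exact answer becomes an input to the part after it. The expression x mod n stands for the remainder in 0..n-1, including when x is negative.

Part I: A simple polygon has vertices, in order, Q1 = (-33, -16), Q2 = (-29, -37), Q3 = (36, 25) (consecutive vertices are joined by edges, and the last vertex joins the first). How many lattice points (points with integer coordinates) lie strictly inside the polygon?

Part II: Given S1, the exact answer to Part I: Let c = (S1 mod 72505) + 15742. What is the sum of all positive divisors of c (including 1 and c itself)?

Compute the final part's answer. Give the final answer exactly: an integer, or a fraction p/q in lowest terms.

Part I: cross terms: (-33*-37 - -29*-16)=757, (-29*25 - 36*-37)=607, (36*-16 - -33*25)=249; twice the area = |1613| = 1613; area = 1613/2; boundary points = 1 + 1 + 1 = 3; strictly interior points = area - boundary/2 + 1 = 806; answer 806
Part II: S1 = 806; c = 16548; 16548 = 2^2 * 3 * 7 * 197; sigma = (1 + 2 + 4) * (1 + 3) * (1 + 7) * (1 + 197) = 7 * 4 * 8 * 198 = 44352; answer 44352

44352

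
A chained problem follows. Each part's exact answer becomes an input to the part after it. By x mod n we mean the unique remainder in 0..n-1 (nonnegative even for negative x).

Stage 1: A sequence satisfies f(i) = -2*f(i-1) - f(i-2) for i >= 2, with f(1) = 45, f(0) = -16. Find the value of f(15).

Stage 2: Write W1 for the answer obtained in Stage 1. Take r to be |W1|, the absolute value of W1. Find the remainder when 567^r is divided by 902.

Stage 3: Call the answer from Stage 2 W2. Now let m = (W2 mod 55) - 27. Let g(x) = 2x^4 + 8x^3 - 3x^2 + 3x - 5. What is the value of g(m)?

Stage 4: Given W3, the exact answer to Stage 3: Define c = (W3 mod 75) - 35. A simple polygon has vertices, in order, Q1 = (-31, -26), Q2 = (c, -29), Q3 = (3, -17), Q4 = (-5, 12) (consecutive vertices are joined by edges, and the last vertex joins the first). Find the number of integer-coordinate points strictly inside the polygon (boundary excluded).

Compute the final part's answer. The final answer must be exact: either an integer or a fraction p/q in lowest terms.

739

Stage 1: f(2) = -2*(45) - 1*(-16) = -74; iterating: f(2)=-74, f(3)=103, f(4)=-132, f(5)=161, f(6)=-190, f(7)=219, f(8)=-248, f(9)=277, f(10)=-306, f(11)=335, f(12)=-364, f(13)=393, f(14)=-422, f(15)=451; answer 451
Stage 2: W1 = 451; r = 451; squarings mod 902: 567^1=567, 567^2=377, 567^4=515, 567^8=37, 567^16=467, 567^32=707, 567^64=141, 567^128=37, 567^256=467; 567^451 = 567^1 * 567^2 * 567^64 * 567^128 * 567^256 = 347 (mod 902); answer 347
Stage 3: W2 = 347; m = -10; 2*(-10)^4 + 8*(-10)^3 - 3*(-10)^2 + 3*(-10)^1 - 5 = (20000) + (-8000) + (-300) + (-30) + (-5) = 11665; answer 11665
Stage 4: W3 = 11665; c = 5; cross terms: (-31*-29 - 5*-26)=1029, (5*-17 - 3*-29)=2, (3*12 - -5*-17)=-49, (-5*-26 - -31*12)=502; twice the area = |1484| = 1484; area = 742; boundary points = 3 + 2 + 1 + 2 = 8; strictly interior points = area - boundary/2 + 1 = 739; answer 739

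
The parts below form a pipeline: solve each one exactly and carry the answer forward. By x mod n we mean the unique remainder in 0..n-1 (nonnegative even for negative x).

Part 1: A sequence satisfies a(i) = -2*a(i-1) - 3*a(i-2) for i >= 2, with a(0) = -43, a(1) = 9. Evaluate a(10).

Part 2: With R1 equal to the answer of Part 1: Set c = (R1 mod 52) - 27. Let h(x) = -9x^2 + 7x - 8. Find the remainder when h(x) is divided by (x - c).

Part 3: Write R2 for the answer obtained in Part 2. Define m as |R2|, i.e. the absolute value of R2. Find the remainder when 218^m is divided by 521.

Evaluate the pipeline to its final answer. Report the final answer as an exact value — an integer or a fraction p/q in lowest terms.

Part 1: a(2) = -2*(9) - 3*(-43) = 111; iterating: a(2)=111, a(3)=-249, a(4)=165, a(5)=417, a(6)=-1329, a(7)=1407, a(8)=1173, a(9)=-6567, a(10)=9615; answer 9615
Part 2: R1 = 9615; c = 20; remainder = value at the root: -9*(20)^2 + 7*(20)^1 - 8 = (-3600) + (140) + (-8) = -3468; answer -3468
Part 3: R2 = -3468; m = 3468; squarings mod 521: 218^1=218, 218^2=113, 218^4=265, 218^8=411, 218^16=117, 218^32=143, 218^64=130, 218^128=228, 218^256=405, 218^512=431, 218^1024=285, 218^2048=470; 218^3468 = 218^4 * 218^8 * 218^128 * 218^256 * 218^1024 * 218^2048 = 169 (mod 521); answer 169

169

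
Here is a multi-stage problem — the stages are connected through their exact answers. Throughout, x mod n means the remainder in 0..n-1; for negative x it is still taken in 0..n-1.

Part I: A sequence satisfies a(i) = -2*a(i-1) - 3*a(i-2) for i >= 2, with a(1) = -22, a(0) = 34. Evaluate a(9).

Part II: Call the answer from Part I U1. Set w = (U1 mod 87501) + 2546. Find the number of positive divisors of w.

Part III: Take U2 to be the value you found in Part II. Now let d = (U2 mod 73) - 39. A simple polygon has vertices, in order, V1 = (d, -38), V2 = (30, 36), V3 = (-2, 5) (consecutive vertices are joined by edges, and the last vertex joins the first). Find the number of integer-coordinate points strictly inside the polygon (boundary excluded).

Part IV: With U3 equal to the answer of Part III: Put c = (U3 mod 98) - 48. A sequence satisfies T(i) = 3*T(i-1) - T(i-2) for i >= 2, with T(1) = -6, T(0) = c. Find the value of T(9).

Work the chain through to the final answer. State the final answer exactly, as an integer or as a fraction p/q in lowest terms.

Part I: a(2) = -2*(-22) - 3*(34) = -58; iterating: a(2)=-58, a(3)=182, a(4)=-190, a(5)=-166, a(6)=902, a(7)=-1306, a(8)=-94, a(9)=4106; answer 4106
Part II: U1 = 4106; w = 6652; 6652 = 2^2 * 1663; number of divisors = (2+1) * (1+1) = 6; answer 6
Part III: U2 = 6; d = -33; cross terms: (-33*36 - 30*-38)=-48, (30*5 - -2*36)=222, (-2*-38 - -33*5)=241; twice the area = |415| = 415; area = 415/2; boundary points = 1 + 1 + 1 = 3; strictly interior points = area - boundary/2 + 1 = 207; answer 207
Part IV: U3 = 207; c = -37; T(2) = 3*(-6) - 1*(-37) = 19; iterating: T(2)=19, T(3)=63, T(4)=170, T(5)=447, T(6)=1171, T(7)=3066, T(8)=8027, T(9)=21015; answer 21015

21015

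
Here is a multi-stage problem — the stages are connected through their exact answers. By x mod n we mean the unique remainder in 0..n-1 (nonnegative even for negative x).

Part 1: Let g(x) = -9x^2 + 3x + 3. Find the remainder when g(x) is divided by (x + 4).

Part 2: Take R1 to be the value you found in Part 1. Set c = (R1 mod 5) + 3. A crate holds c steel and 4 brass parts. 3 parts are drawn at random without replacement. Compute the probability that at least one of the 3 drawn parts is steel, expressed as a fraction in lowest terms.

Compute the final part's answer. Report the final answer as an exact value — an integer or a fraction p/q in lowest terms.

Part 1: remainder = value at the root: -9*(-4)^2 + 3*(-4)^1 + 3 = (-144) + (-12) + (3) = -153; answer -153
Part 2: R1 = -153; c = 5; total draws C(9,3) = 84; complement C(4,3) = 4; favorable 84 - 4 = 80; P = 20/21; answer 20/21

20/21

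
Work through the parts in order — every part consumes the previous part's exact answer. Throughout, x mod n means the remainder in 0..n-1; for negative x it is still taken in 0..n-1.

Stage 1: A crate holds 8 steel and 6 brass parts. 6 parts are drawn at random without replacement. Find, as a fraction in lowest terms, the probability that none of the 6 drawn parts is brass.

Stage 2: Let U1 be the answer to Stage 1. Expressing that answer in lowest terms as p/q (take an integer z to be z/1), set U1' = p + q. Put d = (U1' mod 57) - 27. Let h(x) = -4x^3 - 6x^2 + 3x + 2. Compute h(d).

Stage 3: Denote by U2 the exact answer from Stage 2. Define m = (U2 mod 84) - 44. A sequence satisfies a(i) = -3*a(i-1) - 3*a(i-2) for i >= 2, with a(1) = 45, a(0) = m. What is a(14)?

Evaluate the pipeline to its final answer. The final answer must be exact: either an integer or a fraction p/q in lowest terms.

Stage 1: total draws C(14,6) = 3003; favorable C(8,6) = 28; P = 4/429; answer 4/429
Stage 2: U1 = 4/429; threaded value p + q = 433; d = 7; -4*(7)^3 - 6*(7)^2 + 3*(7)^1 + 2 = (-1372) + (-294) + (21) + (2) = -1643; answer -1643
Stage 3: U2 = -1643; m = -7; a(2) = -3*(45) - 3*(-7) = -114; iterating: a(2)=-114, a(3)=207, a(4)=-279, a(5)=216, a(6)=189, a(7)=-1215, a(8)=3078, a(9)=-5589, a(10)=7533, a(11)=-5832, a(12)=-5103, a(13)=32805, a(14)=-83106; answer -83106

-83106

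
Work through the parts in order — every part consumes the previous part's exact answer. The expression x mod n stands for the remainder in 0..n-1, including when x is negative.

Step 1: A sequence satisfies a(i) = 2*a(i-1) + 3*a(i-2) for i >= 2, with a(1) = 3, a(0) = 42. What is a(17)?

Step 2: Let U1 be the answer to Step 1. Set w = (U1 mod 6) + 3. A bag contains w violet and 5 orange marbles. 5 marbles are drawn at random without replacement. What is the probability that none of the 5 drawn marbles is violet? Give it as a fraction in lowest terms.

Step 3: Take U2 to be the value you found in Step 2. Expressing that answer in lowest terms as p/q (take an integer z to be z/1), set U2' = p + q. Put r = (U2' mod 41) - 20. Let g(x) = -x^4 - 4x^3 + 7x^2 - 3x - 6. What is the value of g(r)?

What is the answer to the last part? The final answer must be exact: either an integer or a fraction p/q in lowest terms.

-1582

Step 1: a(2) = 2*(3) + 3*(42) = 132; iterating: a(2)=132, a(3)=273, a(4)=942, a(5)=2703, a(6)=8232, a(7)=24573, a(8)=73842, a(9)=221403, a(10)=664332, a(11)=1992873, a(12)=5978742, a(13)=17936103, a(14)=53808432, a(15)=161425173, a(16)=484275642, a(17)=1452826803; answer 1452826803
Step 2: U1 = 1452826803; w = 6; total draws C(11,5) = 462; favorable C(5,5) = 1; P = 1/462; answer 1/462
Step 3: U2 = 1/462; threaded value p + q = 463; r = -8; -1*(-8)^4 - 4*(-8)^3 + 7*(-8)^2 - 3*(-8)^1 - 6 = (-4096) + (2048) + (448) + (24) + (-6) = -1582; answer -1582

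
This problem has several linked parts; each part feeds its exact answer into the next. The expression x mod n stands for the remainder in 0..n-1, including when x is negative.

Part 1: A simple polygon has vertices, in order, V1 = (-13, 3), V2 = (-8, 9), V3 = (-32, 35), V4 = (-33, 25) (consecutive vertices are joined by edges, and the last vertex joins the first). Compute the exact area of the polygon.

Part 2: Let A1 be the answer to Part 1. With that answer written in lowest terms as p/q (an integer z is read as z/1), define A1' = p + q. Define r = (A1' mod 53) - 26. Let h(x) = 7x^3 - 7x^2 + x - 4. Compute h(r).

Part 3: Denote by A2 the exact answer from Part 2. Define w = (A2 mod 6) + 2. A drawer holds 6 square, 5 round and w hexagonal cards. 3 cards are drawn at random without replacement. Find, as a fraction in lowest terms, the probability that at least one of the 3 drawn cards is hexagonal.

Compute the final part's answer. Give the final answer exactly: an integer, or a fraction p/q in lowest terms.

Part 1: cross terms: (-13*9 - -8*3)=-93, (-8*35 - -32*9)=8, (-32*25 - -33*35)=355, (-33*3 - -13*25)=226; twice the area = |496| = 496; area = 248; answer 248
Part 2: A1 = 248; threaded value p + q = 249; r = 11; 7*(11)^3 - 7*(11)^2 + 1*(11)^1 - 4 = (9317) + (-847) + (11) + (-4) = 8477; answer 8477
Part 3: A2 = 8477; w = 7; total draws C(18,3) = 816; complement C(11,3) = 165; favorable 816 - 165 = 651; P = 217/272; answer 217/272

217/272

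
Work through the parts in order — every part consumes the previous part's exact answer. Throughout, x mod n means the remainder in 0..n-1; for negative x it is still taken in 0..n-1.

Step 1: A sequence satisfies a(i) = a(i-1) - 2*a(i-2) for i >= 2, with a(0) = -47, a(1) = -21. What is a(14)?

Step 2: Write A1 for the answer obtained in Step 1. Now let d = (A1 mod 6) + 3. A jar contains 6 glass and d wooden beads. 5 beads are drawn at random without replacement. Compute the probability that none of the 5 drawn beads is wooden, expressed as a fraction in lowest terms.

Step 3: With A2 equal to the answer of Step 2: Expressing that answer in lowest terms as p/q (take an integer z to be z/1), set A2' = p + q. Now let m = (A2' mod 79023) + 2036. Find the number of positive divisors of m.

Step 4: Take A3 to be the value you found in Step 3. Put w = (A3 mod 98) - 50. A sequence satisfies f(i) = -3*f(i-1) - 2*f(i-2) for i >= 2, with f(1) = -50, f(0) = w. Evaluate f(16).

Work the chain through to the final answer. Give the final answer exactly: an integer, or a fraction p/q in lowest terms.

Step 1: a(2) = 1*(-21) - 2*(-47) = 73; iterating: a(2)=73, a(3)=115, a(4)=-31, a(5)=-261, a(6)=-199, a(7)=323, a(8)=721, a(9)=75, a(10)=-1367, a(11)=-1517, a(12)=1217, a(13)=4251, a(14)=1817; answer 1817
Step 2: A1 = 1817; d = 8; total draws C(14,5) = 2002; favorable C(6,5) = 6; P = 3/1001; answer 3/1001
Step 3: A2 = 3/1001; threaded value p + q = 1004; m = 3040; 3040 = 2^5 * 5 * 19; number of divisors = (5+1) * (1+1) * (1+1) = 24; answer 24
Step 4: A3 = 24; w = -26; f(2) = -3*(-50) - 2*(-26) = 202; iterating: f(2)=202, f(3)=-506, f(4)=1114, f(5)=-2330, f(6)=4762, f(7)=-9626, f(8)=19354, f(9)=-38810, f(10)=77722, f(11)=-155546, f(12)=311194, f(13)=-622490, f(14)=1245082, f(15)=-2490266, f(16)=4980634; answer 4980634

4980634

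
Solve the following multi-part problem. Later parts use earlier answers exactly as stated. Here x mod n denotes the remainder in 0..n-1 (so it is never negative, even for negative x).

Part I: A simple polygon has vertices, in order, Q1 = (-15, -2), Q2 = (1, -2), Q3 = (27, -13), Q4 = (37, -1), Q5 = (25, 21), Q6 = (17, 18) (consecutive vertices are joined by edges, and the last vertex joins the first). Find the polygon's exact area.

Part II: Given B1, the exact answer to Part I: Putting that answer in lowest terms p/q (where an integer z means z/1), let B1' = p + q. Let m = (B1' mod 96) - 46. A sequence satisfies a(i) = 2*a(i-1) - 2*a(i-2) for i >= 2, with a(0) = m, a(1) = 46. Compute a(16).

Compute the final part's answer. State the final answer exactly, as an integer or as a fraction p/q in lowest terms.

Part I: cross terms: (-15*-2 - 1*-2)=32, (1*-13 - 27*-2)=41, (27*-1 - 37*-13)=454, (37*21 - 25*-1)=802, (25*18 - 17*21)=93, (17*-2 - -15*18)=236; twice the area = |1658| = 1658; area = 829; answer 829
Part II: B1 = 829; threaded value p + q = 830; m = 16; a(2) = 2*(46) - 2*(16) = 60; iterating: a(2)=60, a(3)=28, a(4)=-64, a(5)=-184, a(6)=-240, a(7)=-112, a(8)=256, a(9)=736, a(10)=960, a(11)=448, a(12)=-1024, a(13)=-2944, a(14)=-3840, a(15)=-1792, a(16)=4096; answer 4096

4096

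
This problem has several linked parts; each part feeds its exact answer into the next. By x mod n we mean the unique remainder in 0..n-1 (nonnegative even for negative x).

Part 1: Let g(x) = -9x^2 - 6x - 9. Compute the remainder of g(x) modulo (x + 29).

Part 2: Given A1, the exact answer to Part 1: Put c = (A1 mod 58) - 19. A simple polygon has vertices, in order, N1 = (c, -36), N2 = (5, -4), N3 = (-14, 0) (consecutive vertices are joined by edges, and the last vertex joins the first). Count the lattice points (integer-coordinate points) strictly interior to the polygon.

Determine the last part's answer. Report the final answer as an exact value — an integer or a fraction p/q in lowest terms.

309

Part 1: remainder = value at the root: -9*(-29)^2 - 6*(-29)^1 - 9 = (-7569) + (174) + (-9) = -7404; answer -7404
Part 2: A1 = -7404; c = 1; cross terms: (1*-4 - 5*-36)=176, (5*0 - -14*-4)=-56, (-14*-36 - 1*0)=504; twice the area = |624| = 624; area = 312; boundary points = 4 + 1 + 3 = 8; strictly interior points = area - boundary/2 + 1 = 309; answer 309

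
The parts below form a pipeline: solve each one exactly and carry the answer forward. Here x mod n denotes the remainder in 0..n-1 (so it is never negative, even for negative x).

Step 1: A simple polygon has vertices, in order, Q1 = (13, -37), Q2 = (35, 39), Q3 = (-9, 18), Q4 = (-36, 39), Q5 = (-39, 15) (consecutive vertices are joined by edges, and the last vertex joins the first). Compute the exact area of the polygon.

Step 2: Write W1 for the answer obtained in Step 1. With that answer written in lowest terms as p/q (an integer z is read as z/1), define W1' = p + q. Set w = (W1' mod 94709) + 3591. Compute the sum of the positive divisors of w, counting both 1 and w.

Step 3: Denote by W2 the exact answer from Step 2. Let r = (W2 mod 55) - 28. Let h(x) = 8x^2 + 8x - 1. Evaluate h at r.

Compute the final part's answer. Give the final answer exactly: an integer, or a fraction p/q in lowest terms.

Step 1: cross terms: (13*39 - 35*-37)=1802, (35*18 - -9*39)=981, (-9*39 - -36*18)=297, (-36*15 - -39*39)=981, (-39*-37 - 13*15)=1248; twice the area = |5309| = 5309; area = 5309/2; answer 5309/2
Step 2: W1 = 5309/2; threaded value p + q = 5311; w = 8902; 8902 = 2 * 4451; sigma = (1 + 2) * (1 + 4451) = 3 * 4452 = 13356; answer 13356
Step 3: W2 = 13356; r = 18; 8*(18)^2 + 8*(18)^1 - 1 = (2592) + (144) + (-1) = 2735; answer 2735

2735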